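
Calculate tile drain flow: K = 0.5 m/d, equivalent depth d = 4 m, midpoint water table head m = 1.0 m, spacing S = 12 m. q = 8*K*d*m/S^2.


q = 8*K*d*m/S^2
q = 8*0.5*4*1.0/12^2
q = 16.0000 / 144

0.1111 m/d


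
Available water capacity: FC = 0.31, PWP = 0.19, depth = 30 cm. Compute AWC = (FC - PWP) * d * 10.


AWC = (FC - PWP) * d * 10
AWC = (0.31 - 0.19) * 30 * 10
AWC = 0.1200 * 30 * 10

36.0000 mm


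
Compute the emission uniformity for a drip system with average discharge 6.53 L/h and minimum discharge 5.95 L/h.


EU = (q_min/q_avg)*100 = (5.95/6.53)*100 = 91.1179%

91.1179 %


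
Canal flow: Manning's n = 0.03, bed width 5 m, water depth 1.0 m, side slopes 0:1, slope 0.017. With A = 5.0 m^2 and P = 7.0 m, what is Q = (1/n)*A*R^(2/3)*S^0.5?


R = A/P = 5.0/7.0 = 0.714286
Q = (1/0.03) * 5.0 * 0.714286^(2/3) * 0.017^0.5

17.3642 m^3/s


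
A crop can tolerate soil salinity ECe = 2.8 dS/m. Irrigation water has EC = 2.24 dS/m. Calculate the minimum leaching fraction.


LR = ECiw / (5*ECe - ECiw)
LR = 2.24 / (5*2.8 - 2.24)
LR = 2.24 / 11.7600

0.1905


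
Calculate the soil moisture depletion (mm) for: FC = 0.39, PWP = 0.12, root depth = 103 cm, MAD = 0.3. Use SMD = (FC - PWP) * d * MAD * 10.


SMD = (FC - PWP) * d * MAD * 10
SMD = (0.39 - 0.12) * 103 * 0.3 * 10
SMD = 0.2700 * 103 * 0.3 * 10

83.4300 mm


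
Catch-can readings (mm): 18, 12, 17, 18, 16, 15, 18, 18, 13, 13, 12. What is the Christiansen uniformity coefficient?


mean = 15.454545 mm
MAD = 2.231405 mm
CU = (1 - 2.231405/15.454545)*100

85.5615 %


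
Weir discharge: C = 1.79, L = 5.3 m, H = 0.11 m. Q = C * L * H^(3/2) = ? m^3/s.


Q = C * L * H^(3/2) = 1.79 * 5.3 * 0.11^1.5 = 1.79 * 5.3 * 0.036483

0.3461 m^3/s


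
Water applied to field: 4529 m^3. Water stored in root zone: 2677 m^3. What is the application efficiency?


Ea = V_root / V_field * 100 = 2677 / 4529 * 100 = 59.1080%

59.1080 %


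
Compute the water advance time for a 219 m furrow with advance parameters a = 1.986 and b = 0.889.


t = (L/a)^(1/b)
t = (219/1.986)^(1/0.889)
t = 110.271903^(1/0.889)

198.3745 min


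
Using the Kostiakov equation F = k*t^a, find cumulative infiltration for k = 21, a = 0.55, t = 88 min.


F = k * t^a = 21 * 88^0.55
F = 21 * 11.734524

246.4250 mm


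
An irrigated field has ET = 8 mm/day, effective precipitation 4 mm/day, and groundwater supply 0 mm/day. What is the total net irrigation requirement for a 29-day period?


Daily deficit = ET - Pe - GW = 8 - 4 - 0 = 4 mm/day
NIR = 4 * 29 = 116 mm

116.0000 mm


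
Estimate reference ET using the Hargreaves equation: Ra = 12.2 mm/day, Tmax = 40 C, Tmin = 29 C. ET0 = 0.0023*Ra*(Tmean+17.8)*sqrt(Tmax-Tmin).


Tmean = (Tmax + Tmin)/2 = (40 + 29)/2 = 34.5
ET0 = 0.0023 * 12.2 * (34.5 + 17.8) * sqrt(40 - 29)
ET0 = 0.0023 * 12.2 * 52.3 * 3.316625

4.8673 mm/day


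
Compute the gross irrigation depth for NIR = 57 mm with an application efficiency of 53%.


Ea = 53% = 0.53
GID = NIR / Ea = 57 / 0.53 = 107.5472 mm

107.5472 mm


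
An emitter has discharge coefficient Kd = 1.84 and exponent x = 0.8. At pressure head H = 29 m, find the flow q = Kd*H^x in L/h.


q = Kd * H^x = 1.84 * 29^0.8 = 1.84 * 14.788305

27.2105 L/h


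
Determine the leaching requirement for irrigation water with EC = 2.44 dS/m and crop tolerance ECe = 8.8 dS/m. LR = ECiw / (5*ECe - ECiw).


LR = ECiw / (5*ECe - ECiw)
LR = 2.44 / (5*8.8 - 2.44)
LR = 2.44 / 41.5600

0.0587


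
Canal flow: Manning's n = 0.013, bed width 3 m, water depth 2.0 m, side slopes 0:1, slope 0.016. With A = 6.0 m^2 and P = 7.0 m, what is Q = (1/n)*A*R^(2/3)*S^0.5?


R = A/P = 6.0/7.0 = 0.857143
Q = (1/0.013) * 6.0 * 0.857143^(2/3) * 0.016^0.5

52.6789 m^3/s


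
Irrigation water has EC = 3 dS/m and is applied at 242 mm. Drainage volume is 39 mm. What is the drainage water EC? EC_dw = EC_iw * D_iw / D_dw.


EC_dw = EC_iw * D_iw / D_dw
EC_dw = 3 * 242 / 39
EC_dw = 726 / 39

18.6154 dS/m


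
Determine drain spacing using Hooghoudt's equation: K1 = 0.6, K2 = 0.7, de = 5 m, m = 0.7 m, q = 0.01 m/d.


S^2 = 8*K2*de*m/q + 4*K1*m^2/q
S^2 = 8*0.7*5*0.7/0.01 + 4*0.6*0.7^2/0.01
S = sqrt(2077.6000)

45.5807 m


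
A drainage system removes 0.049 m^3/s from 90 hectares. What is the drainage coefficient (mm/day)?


DC = Q * 86400 / (A * 10000) * 1000
DC = 0.049 * 86400 / (90 * 10000) * 1000
DC = 4233600.0000 / 900000

4.7040 mm/day


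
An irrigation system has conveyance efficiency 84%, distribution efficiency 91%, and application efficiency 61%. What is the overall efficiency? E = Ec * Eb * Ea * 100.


Ec = 0.84, Eb = 0.91, Ea = 0.61
E = 0.84 * 0.91 * 0.61 * 100 = 46.6284%

46.6284 %


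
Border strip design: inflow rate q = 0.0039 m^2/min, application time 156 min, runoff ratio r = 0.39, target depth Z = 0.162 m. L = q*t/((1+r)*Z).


L = q*t/((1+r)*Z)
L = 0.0039*156/((1+0.39)*0.162)
L = 0.6084/0.22518

2.7018 m


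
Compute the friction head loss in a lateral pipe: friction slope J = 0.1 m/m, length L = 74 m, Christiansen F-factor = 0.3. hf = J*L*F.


hf = J * L * F = 0.1 * 74 * 0.3 = 2.2200 m

2.2200 m


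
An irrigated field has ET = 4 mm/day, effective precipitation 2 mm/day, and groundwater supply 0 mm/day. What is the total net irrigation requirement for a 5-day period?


Daily deficit = ET - Pe - GW = 4 - 2 - 0 = 2 mm/day
NIR = 2 * 5 = 10 mm

10.0000 mm


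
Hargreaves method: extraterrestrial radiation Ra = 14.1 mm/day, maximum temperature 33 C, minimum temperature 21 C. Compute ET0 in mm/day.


Tmean = (Tmax + Tmin)/2 = (33 + 21)/2 = 27.0
ET0 = 0.0023 * 14.1 * (27.0 + 17.8) * sqrt(33 - 21)
ET0 = 0.0023 * 14.1 * 44.8 * 3.464102

5.0329 mm/day


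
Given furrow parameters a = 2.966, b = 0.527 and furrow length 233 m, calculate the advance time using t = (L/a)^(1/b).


t = (L/a)^(1/b)
t = (233/2.966)^(1/0.527)
t = 78.556979^(1/0.527)

3946.1723 min


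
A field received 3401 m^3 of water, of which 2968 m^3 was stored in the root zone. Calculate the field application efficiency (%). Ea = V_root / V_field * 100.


Ea = V_root / V_field * 100 = 2968 / 3401 * 100 = 87.2685%

87.2685 %


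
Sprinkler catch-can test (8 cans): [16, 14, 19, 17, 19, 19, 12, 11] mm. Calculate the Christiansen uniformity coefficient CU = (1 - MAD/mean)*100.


mean = 15.875000 mm
MAD = 2.656250 mm
CU = (1 - 2.656250/15.875000)*100

83.2677 %


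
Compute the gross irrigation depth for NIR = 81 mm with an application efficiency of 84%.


Ea = 84% = 0.84
GID = NIR / Ea = 81 / 0.84 = 96.4286 mm

96.4286 mm


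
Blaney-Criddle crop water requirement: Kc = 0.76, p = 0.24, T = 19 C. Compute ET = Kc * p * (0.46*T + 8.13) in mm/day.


ET = Kc * p * (0.46*T + 8.13)
ET = 0.76 * 0.24 * (0.46*19 + 8.13)
ET = 0.76 * 0.24 * 16.8700

3.0771 mm/day


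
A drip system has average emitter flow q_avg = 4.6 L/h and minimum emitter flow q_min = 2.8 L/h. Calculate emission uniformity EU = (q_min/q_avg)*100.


EU = (q_min/q_avg)*100 = (2.8/4.6)*100 = 60.8696%

60.8696 %


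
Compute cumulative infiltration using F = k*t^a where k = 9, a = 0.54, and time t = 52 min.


F = k * t^a = 9 * 52^0.54
F = 9 * 8.445820

76.0124 mm


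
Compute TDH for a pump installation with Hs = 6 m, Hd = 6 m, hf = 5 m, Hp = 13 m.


TDH = Hs + Hd + hf + Hp = 6 + 6 + 5 + 13 = 30

30 m


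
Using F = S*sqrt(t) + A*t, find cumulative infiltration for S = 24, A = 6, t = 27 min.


F = S*sqrt(t) + A*t
F = 24*sqrt(27) + 6*27
F = 24*5.196152 + 162

286.7076 mm


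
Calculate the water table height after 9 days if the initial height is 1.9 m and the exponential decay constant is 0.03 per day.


m = m0 * exp(-k*t)
m = 1.9 * exp(-0.03 * 9)
m = 1.9 * exp(-0.2700)

1.4504 m


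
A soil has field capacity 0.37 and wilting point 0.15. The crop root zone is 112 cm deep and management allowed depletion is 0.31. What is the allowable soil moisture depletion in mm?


SMD = (FC - PWP) * d * MAD * 10
SMD = (0.37 - 0.15) * 112 * 0.31 * 10
SMD = 0.2200 * 112 * 0.31 * 10

76.3840 mm


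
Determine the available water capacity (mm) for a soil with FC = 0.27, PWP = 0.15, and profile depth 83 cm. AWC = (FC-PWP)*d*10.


AWC = (FC - PWP) * d * 10
AWC = (0.27 - 0.15) * 83 * 10
AWC = 0.1200 * 83 * 10

99.6000 mm


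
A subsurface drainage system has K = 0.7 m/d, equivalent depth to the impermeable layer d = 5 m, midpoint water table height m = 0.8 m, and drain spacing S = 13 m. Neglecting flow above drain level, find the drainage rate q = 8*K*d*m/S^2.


q = 8*K*d*m/S^2
q = 8*0.7*5*0.8/13^2
q = 22.4000 / 169

0.1325 m/d


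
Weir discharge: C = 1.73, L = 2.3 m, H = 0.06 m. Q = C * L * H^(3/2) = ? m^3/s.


Q = C * L * H^(3/2) = 1.73 * 2.3 * 0.06^1.5 = 1.73 * 2.3 * 0.014697

0.0585 m^3/s


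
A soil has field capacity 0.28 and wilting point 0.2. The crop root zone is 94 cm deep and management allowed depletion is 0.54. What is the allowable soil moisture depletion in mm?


SMD = (FC - PWP) * d * MAD * 10
SMD = (0.28 - 0.2) * 94 * 0.54 * 10
SMD = 0.0800 * 94 * 0.54 * 10

40.6080 mm


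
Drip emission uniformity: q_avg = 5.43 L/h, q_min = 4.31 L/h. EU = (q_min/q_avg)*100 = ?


EU = (q_min/q_avg)*100 = (4.31/5.43)*100 = 79.3738%

79.3738 %


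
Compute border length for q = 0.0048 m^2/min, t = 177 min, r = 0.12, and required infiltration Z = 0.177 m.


L = q*t/((1+r)*Z)
L = 0.0048*177/((1+0.12)*0.177)
L = 0.8496/0.19824

4.2857 m


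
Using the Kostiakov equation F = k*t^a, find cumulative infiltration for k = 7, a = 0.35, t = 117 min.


F = k * t^a = 7 * 117^0.35
F = 7 * 5.294989

37.0649 mm


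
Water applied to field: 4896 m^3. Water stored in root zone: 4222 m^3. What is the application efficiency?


Ea = V_root / V_field * 100 = 4222 / 4896 * 100 = 86.2337%

86.2337 %


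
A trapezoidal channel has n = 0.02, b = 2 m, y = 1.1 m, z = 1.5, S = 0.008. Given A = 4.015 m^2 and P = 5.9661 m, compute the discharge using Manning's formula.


R = A/P = 4.015/5.9661 = 0.672969
Q = (1/0.02) * 4.015 * 0.672969^(2/3) * 0.008^0.5

13.7889 m^3/s


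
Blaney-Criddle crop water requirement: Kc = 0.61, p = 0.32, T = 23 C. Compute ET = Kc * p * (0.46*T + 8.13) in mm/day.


ET = Kc * p * (0.46*T + 8.13)
ET = 0.61 * 0.32 * (0.46*23 + 8.13)
ET = 0.61 * 0.32 * 18.7100

3.6522 mm/day


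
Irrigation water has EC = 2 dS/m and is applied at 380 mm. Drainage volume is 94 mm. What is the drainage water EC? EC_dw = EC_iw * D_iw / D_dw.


EC_dw = EC_iw * D_iw / D_dw
EC_dw = 2 * 380 / 94
EC_dw = 760 / 94

8.0851 dS/m


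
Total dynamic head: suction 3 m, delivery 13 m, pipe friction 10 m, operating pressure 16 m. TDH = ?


TDH = Hs + Hd + hf + Hp = 3 + 13 + 10 + 16 = 42

42 m


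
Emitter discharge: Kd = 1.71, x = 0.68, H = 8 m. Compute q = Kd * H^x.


q = Kd * H^x = 1.71 * 8^0.68 = 1.71 * 4.112455

7.0323 L/h


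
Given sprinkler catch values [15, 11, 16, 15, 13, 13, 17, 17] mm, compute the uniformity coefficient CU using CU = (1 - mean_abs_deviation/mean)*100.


mean = 14.625000 mm
MAD = 1.718750 mm
CU = (1 - 1.718750/14.625000)*100

88.2479 %


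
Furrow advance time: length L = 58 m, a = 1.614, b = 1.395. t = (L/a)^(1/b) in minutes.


t = (L/a)^(1/b)
t = (58/1.614)^(1/1.395)
t = 35.935564^(1/1.395)

13.0338 min


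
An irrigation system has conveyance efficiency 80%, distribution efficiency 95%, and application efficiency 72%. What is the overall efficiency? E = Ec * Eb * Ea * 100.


Ec = 0.8, Eb = 0.95, Ea = 0.72
E = 0.8 * 0.95 * 0.72 * 100 = 54.7200%

54.7200 %


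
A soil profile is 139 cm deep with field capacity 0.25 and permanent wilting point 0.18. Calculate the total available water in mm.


AWC = (FC - PWP) * d * 10
AWC = (0.25 - 0.18) * 139 * 10
AWC = 0.0700 * 139 * 10

97.3000 mm


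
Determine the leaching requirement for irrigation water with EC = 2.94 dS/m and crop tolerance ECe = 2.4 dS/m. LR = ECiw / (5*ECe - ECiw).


LR = ECiw / (5*ECe - ECiw)
LR = 2.94 / (5*2.4 - 2.94)
LR = 2.94 / 9.0600

0.3245


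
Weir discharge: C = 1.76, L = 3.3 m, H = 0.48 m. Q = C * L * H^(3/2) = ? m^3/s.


Q = C * L * H^(3/2) = 1.76 * 3.3 * 0.48^1.5 = 1.76 * 3.3 * 0.332554

1.9315 m^3/s


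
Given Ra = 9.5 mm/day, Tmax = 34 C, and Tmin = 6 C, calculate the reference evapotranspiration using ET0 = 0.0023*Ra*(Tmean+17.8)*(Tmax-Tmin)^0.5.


Tmean = (Tmax + Tmin)/2 = (34 + 6)/2 = 20.0
ET0 = 0.0023 * 9.5 * (20.0 + 17.8) * sqrt(34 - 6)
ET0 = 0.0023 * 9.5 * 37.8 * 5.291503

4.3704 mm/day


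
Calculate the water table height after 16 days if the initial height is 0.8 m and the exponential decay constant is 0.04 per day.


m = m0 * exp(-k*t)
m = 0.8 * exp(-0.04 * 16)
m = 0.8 * exp(-0.6400)

0.4218 m


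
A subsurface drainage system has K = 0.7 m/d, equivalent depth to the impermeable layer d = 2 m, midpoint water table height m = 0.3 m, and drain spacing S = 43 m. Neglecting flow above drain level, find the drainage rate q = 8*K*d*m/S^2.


q = 8*K*d*m/S^2
q = 8*0.7*2*0.3/43^2
q = 3.3600 / 1849

0.0018 m/d


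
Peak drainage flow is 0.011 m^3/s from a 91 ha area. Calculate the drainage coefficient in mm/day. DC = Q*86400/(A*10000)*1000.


DC = Q * 86400 / (A * 10000) * 1000
DC = 0.011 * 86400 / (91 * 10000) * 1000
DC = 950400.0000 / 910000

1.0444 mm/day


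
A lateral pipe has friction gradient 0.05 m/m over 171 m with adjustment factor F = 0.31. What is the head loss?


hf = J * L * F = 0.05 * 171 * 0.31 = 2.6505 m

2.6505 m


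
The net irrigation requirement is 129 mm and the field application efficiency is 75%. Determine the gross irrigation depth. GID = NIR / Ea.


Ea = 75% = 0.75
GID = NIR / Ea = 129 / 0.75 = 172.0000 mm

172.0000 mm


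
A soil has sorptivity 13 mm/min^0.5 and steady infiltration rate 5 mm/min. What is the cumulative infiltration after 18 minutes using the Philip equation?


F = S*sqrt(t) + A*t
F = 13*sqrt(18) + 5*18
F = 13*4.242641 + 90

145.1543 mm


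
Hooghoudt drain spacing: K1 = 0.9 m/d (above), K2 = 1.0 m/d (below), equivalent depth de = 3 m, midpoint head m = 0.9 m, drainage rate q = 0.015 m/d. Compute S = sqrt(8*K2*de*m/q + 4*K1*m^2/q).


S^2 = 8*K2*de*m/q + 4*K1*m^2/q
S^2 = 8*1.0*3*0.9/0.015 + 4*0.9*0.9^2/0.015
S = sqrt(1634.4000)

40.4277 m


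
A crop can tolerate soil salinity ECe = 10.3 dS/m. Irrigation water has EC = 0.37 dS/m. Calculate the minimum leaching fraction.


LR = ECiw / (5*ECe - ECiw)
LR = 0.37 / (5*10.3 - 0.37)
LR = 0.37 / 51.1300

0.0072


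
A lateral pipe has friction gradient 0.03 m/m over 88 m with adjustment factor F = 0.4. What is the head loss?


hf = J * L * F = 0.03 * 88 * 0.4 = 1.0560 m

1.0560 m


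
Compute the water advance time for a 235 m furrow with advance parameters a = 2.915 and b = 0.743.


t = (L/a)^(1/b)
t = (235/2.915)^(1/0.743)
t = 80.617496^(1/0.743)

368.0050 min


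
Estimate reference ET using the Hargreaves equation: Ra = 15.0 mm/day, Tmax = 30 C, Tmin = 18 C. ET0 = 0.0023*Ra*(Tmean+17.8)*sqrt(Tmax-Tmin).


Tmean = (Tmax + Tmin)/2 = (30 + 18)/2 = 24.0
ET0 = 0.0023 * 15.0 * (24.0 + 17.8) * sqrt(30 - 18)
ET0 = 0.0023 * 15.0 * 41.8 * 3.464102

4.9956 mm/day


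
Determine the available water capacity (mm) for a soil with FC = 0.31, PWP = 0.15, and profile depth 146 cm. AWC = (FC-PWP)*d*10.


AWC = (FC - PWP) * d * 10
AWC = (0.31 - 0.15) * 146 * 10
AWC = 0.1600 * 146 * 10

233.6000 mm


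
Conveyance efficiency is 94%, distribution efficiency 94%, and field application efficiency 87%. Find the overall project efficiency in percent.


Ec = 0.94, Eb = 0.94, Ea = 0.87
E = 0.94 * 0.94 * 0.87 * 100 = 76.8732%

76.8732 %


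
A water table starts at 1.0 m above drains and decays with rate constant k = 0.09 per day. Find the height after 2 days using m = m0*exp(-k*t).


m = m0 * exp(-k*t)
m = 1.0 * exp(-0.09 * 2)
m = 1.0 * exp(-0.1800)

0.8353 m


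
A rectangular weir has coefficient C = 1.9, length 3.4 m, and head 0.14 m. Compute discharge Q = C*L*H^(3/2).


Q = C * L * H^(3/2) = 1.9 * 3.4 * 0.14^1.5 = 1.9 * 3.4 * 0.052383

0.3384 m^3/s


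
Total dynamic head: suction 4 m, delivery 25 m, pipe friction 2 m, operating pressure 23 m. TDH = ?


TDH = Hs + Hd + hf + Hp = 4 + 25 + 2 + 23 = 54

54 m


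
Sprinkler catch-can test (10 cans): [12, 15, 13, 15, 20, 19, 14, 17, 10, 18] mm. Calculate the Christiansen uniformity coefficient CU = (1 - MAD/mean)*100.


mean = 15.300000 mm
MAD = 2.560000 mm
CU = (1 - 2.560000/15.300000)*100

83.2680 %


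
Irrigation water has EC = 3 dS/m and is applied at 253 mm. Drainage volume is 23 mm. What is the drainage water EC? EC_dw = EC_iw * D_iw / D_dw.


EC_dw = EC_iw * D_iw / D_dw
EC_dw = 3 * 253 / 23
EC_dw = 759 / 23

33.0000 dS/m


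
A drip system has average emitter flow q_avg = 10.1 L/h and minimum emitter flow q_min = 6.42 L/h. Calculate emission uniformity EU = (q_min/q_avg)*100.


EU = (q_min/q_avg)*100 = (6.42/10.1)*100 = 63.5644%

63.5644 %


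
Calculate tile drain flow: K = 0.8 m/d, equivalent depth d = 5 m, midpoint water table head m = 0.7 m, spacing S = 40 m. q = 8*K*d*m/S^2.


q = 8*K*d*m/S^2
q = 8*0.8*5*0.7/40^2
q = 22.4000 / 1600

0.0140 m/d


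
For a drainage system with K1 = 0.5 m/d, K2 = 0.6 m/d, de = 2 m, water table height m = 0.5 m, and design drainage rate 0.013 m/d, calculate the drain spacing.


S^2 = 8*K2*de*m/q + 4*K1*m^2/q
S^2 = 8*0.6*2*0.5/0.013 + 4*0.5*0.5^2/0.013
S = sqrt(407.6923)

20.1914 m


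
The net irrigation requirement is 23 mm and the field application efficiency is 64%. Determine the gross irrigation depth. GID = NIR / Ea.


Ea = 64% = 0.64
GID = NIR / Ea = 23 / 0.64 = 35.9375 mm

35.9375 mm


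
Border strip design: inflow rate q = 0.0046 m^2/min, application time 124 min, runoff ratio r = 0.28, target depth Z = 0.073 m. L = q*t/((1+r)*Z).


L = q*t/((1+r)*Z)
L = 0.0046*124/((1+0.28)*0.073)
L = 0.5704/0.09344

6.1045 m


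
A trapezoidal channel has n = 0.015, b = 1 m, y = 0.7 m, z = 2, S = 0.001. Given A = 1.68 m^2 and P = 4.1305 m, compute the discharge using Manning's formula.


R = A/P = 1.68/4.1305 = 0.406730
Q = (1/0.015) * 1.68 * 0.406730^(2/3) * 0.001^0.5

1.9443 m^3/s


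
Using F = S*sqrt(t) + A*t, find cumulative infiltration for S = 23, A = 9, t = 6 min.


F = S*sqrt(t) + A*t
F = 23*sqrt(6) + 9*6
F = 23*2.449490 + 54

110.3383 mm


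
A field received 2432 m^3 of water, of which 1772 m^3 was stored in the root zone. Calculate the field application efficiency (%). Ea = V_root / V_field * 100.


Ea = V_root / V_field * 100 = 1772 / 2432 * 100 = 72.8618%

72.8618 %


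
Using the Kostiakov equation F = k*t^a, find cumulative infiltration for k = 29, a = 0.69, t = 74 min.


F = k * t^a = 29 * 74^0.69
F = 29 * 19.488117

565.1554 mm


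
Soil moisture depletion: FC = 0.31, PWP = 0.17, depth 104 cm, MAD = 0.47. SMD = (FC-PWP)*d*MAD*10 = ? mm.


SMD = (FC - PWP) * d * MAD * 10
SMD = (0.31 - 0.17) * 104 * 0.47 * 10
SMD = 0.1400 * 104 * 0.47 * 10

68.4320 mm


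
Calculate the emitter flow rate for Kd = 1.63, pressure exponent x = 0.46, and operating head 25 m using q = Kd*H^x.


q = Kd * H^x = 1.63 * 25^0.46 = 1.63 * 4.395947

7.1654 L/h


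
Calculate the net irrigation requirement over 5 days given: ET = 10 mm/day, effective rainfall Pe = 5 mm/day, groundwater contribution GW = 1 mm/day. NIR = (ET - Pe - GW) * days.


Daily deficit = ET - Pe - GW = 10 - 5 - 1 = 4 mm/day
NIR = 4 * 5 = 20 mm

20.0000 mm


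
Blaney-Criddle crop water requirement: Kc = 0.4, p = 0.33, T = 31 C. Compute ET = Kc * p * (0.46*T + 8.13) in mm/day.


ET = Kc * p * (0.46*T + 8.13)
ET = 0.4 * 0.33 * (0.46*31 + 8.13)
ET = 0.4 * 0.33 * 22.3900

2.9555 mm/day


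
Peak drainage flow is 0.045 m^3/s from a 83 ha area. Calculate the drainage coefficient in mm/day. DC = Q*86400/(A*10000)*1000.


DC = Q * 86400 / (A * 10000) * 1000
DC = 0.045 * 86400 / (83 * 10000) * 1000
DC = 3888000.0000 / 830000

4.6843 mm/day


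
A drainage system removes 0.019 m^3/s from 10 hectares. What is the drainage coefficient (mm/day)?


DC = Q * 86400 / (A * 10000) * 1000
DC = 0.019 * 86400 / (10 * 10000) * 1000
DC = 1641600.0000 / 100000

16.4160 mm/day


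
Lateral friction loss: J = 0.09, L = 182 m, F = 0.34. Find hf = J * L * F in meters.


hf = J * L * F = 0.09 * 182 * 0.34 = 5.5692 m

5.5692 m


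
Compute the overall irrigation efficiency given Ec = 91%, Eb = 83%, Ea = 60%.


Ec = 0.91, Eb = 0.83, Ea = 0.6
E = 0.91 * 0.83 * 0.6 * 100 = 45.3180%

45.3180 %


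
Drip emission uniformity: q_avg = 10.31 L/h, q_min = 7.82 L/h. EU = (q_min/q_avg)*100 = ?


EU = (q_min/q_avg)*100 = (7.82/10.31)*100 = 75.8487%

75.8487 %


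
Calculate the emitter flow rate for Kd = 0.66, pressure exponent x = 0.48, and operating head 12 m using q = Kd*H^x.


q = Kd * H^x = 0.66 * 12^0.48 = 0.66 * 3.296150

2.1755 L/h


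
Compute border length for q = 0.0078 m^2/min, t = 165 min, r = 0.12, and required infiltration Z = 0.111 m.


L = q*t/((1+r)*Z)
L = 0.0078*165/((1+0.12)*0.111)
L = 1.287/0.12432

10.3523 m


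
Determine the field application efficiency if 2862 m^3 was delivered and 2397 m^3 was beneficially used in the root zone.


Ea = V_root / V_field * 100 = 2397 / 2862 * 100 = 83.7526%

83.7526 %


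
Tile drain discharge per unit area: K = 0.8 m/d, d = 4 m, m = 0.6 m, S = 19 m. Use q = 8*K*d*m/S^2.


q = 8*K*d*m/S^2
q = 8*0.8*4*0.6/19^2
q = 15.3600 / 361

0.0425 m/d


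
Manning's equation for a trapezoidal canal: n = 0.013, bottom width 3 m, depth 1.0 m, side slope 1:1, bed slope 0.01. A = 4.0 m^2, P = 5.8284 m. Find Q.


R = A/P = 4.0/5.8284 = 0.686295
Q = (1/0.013) * 4.0 * 0.686295^(2/3) * 0.01^0.5

23.9400 m^3/s


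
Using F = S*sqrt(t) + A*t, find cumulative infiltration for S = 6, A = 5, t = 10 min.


F = S*sqrt(t) + A*t
F = 6*sqrt(10) + 5*10
F = 6*3.162278 + 50

68.9737 mm


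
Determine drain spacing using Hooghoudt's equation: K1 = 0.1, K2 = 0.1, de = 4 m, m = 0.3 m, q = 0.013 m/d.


S^2 = 8*K2*de*m/q + 4*K1*m^2/q
S^2 = 8*0.1*4*0.3/0.013 + 4*0.1*0.3^2/0.013
S = sqrt(76.6154)

8.7530 m


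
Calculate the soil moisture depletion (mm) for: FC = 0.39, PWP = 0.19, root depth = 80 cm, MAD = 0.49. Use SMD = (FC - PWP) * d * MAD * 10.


SMD = (FC - PWP) * d * MAD * 10
SMD = (0.39 - 0.19) * 80 * 0.49 * 10
SMD = 0.2000 * 80 * 0.49 * 10

78.4000 mm


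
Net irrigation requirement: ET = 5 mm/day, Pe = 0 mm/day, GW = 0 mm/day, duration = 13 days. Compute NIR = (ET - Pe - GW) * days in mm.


Daily deficit = ET - Pe - GW = 5 - 0 - 0 = 5 mm/day
NIR = 5 * 13 = 65 mm

65.0000 mm


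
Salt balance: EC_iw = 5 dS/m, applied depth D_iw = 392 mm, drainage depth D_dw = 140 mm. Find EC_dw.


EC_dw = EC_iw * D_iw / D_dw
EC_dw = 5 * 392 / 140
EC_dw = 1960 / 140

14.0000 dS/m


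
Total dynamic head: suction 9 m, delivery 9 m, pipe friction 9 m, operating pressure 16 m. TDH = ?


TDH = Hs + Hd + hf + Hp = 9 + 9 + 9 + 16 = 43

43 m


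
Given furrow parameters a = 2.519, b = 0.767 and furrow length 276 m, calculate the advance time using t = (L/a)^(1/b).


t = (L/a)^(1/b)
t = (276/2.519)^(1/0.767)
t = 109.567289^(1/0.767)

456.3491 min


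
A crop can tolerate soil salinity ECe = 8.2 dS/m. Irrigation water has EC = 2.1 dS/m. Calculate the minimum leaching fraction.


LR = ECiw / (5*ECe - ECiw)
LR = 2.1 / (5*8.2 - 2.1)
LR = 2.1 / 38.9000

0.0540


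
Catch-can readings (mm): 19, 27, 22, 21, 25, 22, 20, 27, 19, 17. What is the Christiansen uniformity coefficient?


mean = 21.900000 mm
MAD = 2.700000 mm
CU = (1 - 2.700000/21.900000)*100

87.6712 %


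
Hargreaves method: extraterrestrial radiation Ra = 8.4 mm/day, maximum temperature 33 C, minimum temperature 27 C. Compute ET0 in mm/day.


Tmean = (Tmax + Tmin)/2 = (33 + 27)/2 = 30.0
ET0 = 0.0023 * 8.4 * (30.0 + 17.8) * sqrt(33 - 27)
ET0 = 0.0023 * 8.4 * 47.8 * 2.449490

2.2621 mm/day


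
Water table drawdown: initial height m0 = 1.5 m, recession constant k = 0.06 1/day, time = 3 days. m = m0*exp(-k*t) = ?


m = m0 * exp(-k*t)
m = 1.5 * exp(-0.06 * 3)
m = 1.5 * exp(-0.1800)

1.2529 m


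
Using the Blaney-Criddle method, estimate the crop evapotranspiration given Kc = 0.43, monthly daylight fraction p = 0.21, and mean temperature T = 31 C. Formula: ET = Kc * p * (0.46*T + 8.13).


ET = Kc * p * (0.46*T + 8.13)
ET = 0.43 * 0.21 * (0.46*31 + 8.13)
ET = 0.43 * 0.21 * 22.3900

2.0218 mm/day


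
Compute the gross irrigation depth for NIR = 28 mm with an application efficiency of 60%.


Ea = 60% = 0.6
GID = NIR / Ea = 28 / 0.6 = 46.6667 mm

46.6667 mm


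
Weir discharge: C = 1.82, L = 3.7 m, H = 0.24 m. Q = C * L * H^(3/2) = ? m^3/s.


Q = C * L * H^(3/2) = 1.82 * 3.7 * 0.24^1.5 = 1.82 * 3.7 * 0.117576

0.7918 m^3/s


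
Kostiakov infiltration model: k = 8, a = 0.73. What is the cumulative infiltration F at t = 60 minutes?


F = k * t^a = 8 * 60^0.73
F = 8 * 19.863255

158.9060 mm


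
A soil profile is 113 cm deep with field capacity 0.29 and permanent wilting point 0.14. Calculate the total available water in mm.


AWC = (FC - PWP) * d * 10
AWC = (0.29 - 0.14) * 113 * 10
AWC = 0.1500 * 113 * 10

169.5000 mm


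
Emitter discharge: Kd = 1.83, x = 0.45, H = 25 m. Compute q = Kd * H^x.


q = Kd * H^x = 1.83 * 25^0.45 = 1.83 * 4.256700

7.7898 L/h


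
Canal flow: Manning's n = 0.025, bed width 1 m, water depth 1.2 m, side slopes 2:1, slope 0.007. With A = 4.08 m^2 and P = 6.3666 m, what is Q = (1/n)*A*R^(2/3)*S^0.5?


R = A/P = 4.08/6.3666 = 0.640844
Q = (1/0.025) * 4.08 * 0.640844^(2/3) * 0.007^0.5

10.1493 m^3/s


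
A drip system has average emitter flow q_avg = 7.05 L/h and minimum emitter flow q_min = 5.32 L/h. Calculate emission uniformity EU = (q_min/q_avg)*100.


EU = (q_min/q_avg)*100 = (5.32/7.05)*100 = 75.4610%

75.4610 %


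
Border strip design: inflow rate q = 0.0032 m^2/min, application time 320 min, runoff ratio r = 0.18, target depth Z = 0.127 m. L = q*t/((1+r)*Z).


L = q*t/((1+r)*Z)
L = 0.0032*320/((1+0.18)*0.127)
L = 1.024/0.14986

6.8330 m


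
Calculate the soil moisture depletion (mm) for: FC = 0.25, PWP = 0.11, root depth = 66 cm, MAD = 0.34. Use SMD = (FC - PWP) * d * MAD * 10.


SMD = (FC - PWP) * d * MAD * 10
SMD = (0.25 - 0.11) * 66 * 0.34 * 10
SMD = 0.1400 * 66 * 0.34 * 10

31.4160 mm


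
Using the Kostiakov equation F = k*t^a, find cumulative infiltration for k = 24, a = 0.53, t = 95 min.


F = k * t^a = 24 * 95^0.53
F = 24 * 11.173610

268.1666 mm


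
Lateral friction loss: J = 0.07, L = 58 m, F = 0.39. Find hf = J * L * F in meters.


hf = J * L * F = 0.07 * 58 * 0.39 = 1.5834 m

1.5834 m


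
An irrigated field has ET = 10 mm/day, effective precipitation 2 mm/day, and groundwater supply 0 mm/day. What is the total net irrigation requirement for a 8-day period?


Daily deficit = ET - Pe - GW = 10 - 2 - 0 = 8 mm/day
NIR = 8 * 8 = 64 mm

64.0000 mm


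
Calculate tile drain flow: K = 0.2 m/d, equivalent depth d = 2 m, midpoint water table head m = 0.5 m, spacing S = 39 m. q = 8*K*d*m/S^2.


q = 8*K*d*m/S^2
q = 8*0.2*2*0.5/39^2
q = 1.6000 / 1521

0.0011 m/d


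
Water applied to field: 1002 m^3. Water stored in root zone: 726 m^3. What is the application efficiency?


Ea = V_root / V_field * 100 = 726 / 1002 * 100 = 72.4551%

72.4551 %


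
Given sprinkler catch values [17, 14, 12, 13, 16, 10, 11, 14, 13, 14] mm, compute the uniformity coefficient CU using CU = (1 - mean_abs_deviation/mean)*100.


mean = 13.400000 mm
MAD = 1.600000 mm
CU = (1 - 1.600000/13.400000)*100

88.0597 %


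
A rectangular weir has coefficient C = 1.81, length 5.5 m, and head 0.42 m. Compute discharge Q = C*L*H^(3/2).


Q = C * L * H^(3/2) = 1.81 * 5.5 * 0.42^1.5 = 1.81 * 5.5 * 0.272191

2.7097 m^3/s


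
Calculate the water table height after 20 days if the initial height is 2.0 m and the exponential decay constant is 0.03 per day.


m = m0 * exp(-k*t)
m = 2.0 * exp(-0.03 * 20)
m = 2.0 * exp(-0.6000)

1.0976 m


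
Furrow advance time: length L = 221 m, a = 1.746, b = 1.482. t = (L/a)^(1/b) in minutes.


t = (L/a)^(1/b)
t = (221/1.746)^(1/1.482)
t = 126.575029^(1/1.482)

26.2173 min


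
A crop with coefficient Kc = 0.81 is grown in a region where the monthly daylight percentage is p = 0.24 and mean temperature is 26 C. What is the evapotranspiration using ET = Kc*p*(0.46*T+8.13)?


ET = Kc * p * (0.46*T + 8.13)
ET = 0.81 * 0.24 * (0.46*26 + 8.13)
ET = 0.81 * 0.24 * 20.0900

3.9055 mm/day


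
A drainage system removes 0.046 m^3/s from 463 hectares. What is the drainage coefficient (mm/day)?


DC = Q * 86400 / (A * 10000) * 1000
DC = 0.046 * 86400 / (463 * 10000) * 1000
DC = 3974400.0000 / 4630000

0.8584 mm/day


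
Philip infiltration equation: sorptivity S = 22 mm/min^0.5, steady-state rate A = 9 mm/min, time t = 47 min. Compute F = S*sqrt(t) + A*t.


F = S*sqrt(t) + A*t
F = 22*sqrt(47) + 9*47
F = 22*6.855655 + 423

573.8244 mm


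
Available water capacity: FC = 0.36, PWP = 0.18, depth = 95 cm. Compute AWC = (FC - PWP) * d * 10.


AWC = (FC - PWP) * d * 10
AWC = (0.36 - 0.18) * 95 * 10
AWC = 0.1800 * 95 * 10

171.0000 mm


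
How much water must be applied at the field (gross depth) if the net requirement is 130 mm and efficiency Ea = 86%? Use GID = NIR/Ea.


Ea = 86% = 0.86
GID = NIR / Ea = 130 / 0.86 = 151.1628 mm

151.1628 mm


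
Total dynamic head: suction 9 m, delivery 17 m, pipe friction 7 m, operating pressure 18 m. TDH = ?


TDH = Hs + Hd + hf + Hp = 9 + 17 + 7 + 18 = 51

51 m


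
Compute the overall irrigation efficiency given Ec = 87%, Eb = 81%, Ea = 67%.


Ec = 0.87, Eb = 0.81, Ea = 0.67
E = 0.87 * 0.81 * 0.67 * 100 = 47.2149%

47.2149 %


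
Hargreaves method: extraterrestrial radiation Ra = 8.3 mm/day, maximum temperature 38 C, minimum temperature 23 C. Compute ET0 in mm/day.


Tmean = (Tmax + Tmin)/2 = (38 + 23)/2 = 30.5
ET0 = 0.0023 * 8.3 * (30.5 + 17.8) * sqrt(38 - 23)
ET0 = 0.0023 * 8.3 * 48.3 * 3.872983

3.5711 mm/day


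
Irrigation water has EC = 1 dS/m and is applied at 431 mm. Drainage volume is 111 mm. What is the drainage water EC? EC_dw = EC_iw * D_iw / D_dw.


EC_dw = EC_iw * D_iw / D_dw
EC_dw = 1 * 431 / 111
EC_dw = 431 / 111

3.8829 dS/m


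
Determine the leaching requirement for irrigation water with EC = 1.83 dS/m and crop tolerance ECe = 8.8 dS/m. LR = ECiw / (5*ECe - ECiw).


LR = ECiw / (5*ECe - ECiw)
LR = 1.83 / (5*8.8 - 1.83)
LR = 1.83 / 42.1700

0.0434


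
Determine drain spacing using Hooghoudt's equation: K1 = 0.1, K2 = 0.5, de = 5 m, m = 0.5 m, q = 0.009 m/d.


S^2 = 8*K2*de*m/q + 4*K1*m^2/q
S^2 = 8*0.5*5*0.5/0.009 + 4*0.1*0.5^2/0.009
S = sqrt(1122.2222)

33.4996 m


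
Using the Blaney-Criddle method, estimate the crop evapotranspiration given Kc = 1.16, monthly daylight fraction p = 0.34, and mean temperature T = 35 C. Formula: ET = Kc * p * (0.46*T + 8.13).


ET = Kc * p * (0.46*T + 8.13)
ET = 1.16 * 0.34 * (0.46*35 + 8.13)
ET = 1.16 * 0.34 * 24.2300

9.5563 mm/day


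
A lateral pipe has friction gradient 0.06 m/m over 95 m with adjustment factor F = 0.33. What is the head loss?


hf = J * L * F = 0.06 * 95 * 0.33 = 1.8810 m

1.8810 m


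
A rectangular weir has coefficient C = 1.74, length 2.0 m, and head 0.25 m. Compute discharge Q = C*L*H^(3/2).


Q = C * L * H^(3/2) = 1.74 * 2.0 * 0.25^1.5 = 1.74 * 2.0 * 0.125000

0.4350 m^3/s


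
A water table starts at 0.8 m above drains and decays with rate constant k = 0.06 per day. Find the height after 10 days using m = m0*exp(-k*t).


m = m0 * exp(-k*t)
m = 0.8 * exp(-0.06 * 10)
m = 0.8 * exp(-0.6000)

0.4390 m


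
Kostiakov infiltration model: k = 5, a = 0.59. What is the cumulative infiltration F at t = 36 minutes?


F = k * t^a = 5 * 36^0.59
F = 5 * 8.283588

41.4179 mm


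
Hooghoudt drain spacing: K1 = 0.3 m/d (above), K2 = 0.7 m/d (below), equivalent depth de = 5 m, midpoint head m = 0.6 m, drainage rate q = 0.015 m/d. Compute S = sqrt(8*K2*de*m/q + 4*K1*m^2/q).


S^2 = 8*K2*de*m/q + 4*K1*m^2/q
S^2 = 8*0.7*5*0.6/0.015 + 4*0.3*0.6^2/0.015
S = sqrt(1148.8000)

33.8940 m


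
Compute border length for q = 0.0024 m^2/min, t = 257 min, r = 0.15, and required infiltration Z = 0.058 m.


L = q*t/((1+r)*Z)
L = 0.0024*257/((1+0.15)*0.058)
L = 0.6168/0.0667

9.2474 m


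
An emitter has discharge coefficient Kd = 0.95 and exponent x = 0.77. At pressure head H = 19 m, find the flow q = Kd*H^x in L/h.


q = Kd * H^x = 0.95 * 19^0.77 = 0.95 * 9.652510

9.1699 L/h


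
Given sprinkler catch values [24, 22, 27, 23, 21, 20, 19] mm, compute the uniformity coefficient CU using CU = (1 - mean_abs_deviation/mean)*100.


mean = 22.285714 mm
MAD = 2.040816 mm
CU = (1 - 2.040816/22.285714)*100

90.8425 %


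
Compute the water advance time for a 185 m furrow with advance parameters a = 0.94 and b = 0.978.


t = (L/a)^(1/b)
t = (185/0.94)^(1/0.978)
t = 196.808511^(1/0.978)

221.6400 min


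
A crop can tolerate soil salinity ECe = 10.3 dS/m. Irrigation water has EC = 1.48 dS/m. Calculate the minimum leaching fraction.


LR = ECiw / (5*ECe - ECiw)
LR = 1.48 / (5*10.3 - 1.48)
LR = 1.48 / 50.0200

0.0296


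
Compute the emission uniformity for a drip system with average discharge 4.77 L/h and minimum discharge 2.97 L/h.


EU = (q_min/q_avg)*100 = (2.97/4.77)*100 = 62.2642%

62.2642 %


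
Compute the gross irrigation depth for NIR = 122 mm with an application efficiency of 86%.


Ea = 86% = 0.86
GID = NIR / Ea = 122 / 0.86 = 141.8605 mm

141.8605 mm


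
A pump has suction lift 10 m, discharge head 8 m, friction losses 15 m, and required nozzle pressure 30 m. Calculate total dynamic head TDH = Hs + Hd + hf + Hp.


TDH = Hs + Hd + hf + Hp = 10 + 8 + 15 + 30 = 63

63 m


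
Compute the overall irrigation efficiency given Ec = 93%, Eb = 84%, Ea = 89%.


Ec = 0.93, Eb = 0.84, Ea = 0.89
E = 0.93 * 0.84 * 0.89 * 100 = 69.5268%

69.5268 %


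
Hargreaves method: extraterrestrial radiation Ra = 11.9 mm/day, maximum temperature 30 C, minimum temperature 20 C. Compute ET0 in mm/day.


Tmean = (Tmax + Tmin)/2 = (30 + 20)/2 = 25.0
ET0 = 0.0023 * 11.9 * (25.0 + 17.8) * sqrt(30 - 20)
ET0 = 0.0023 * 11.9 * 42.8 * 3.162278

3.7044 mm/day


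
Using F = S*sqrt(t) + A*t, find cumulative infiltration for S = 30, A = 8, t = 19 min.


F = S*sqrt(t) + A*t
F = 30*sqrt(19) + 8*19
F = 30*4.358899 + 152

282.7670 mm


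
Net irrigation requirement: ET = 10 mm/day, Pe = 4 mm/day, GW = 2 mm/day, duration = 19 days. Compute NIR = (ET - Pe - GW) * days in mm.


Daily deficit = ET - Pe - GW = 10 - 4 - 2 = 4 mm/day
NIR = 4 * 19 = 76 mm

76.0000 mm


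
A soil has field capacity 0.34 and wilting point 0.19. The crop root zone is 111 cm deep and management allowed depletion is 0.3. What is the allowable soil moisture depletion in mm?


SMD = (FC - PWP) * d * MAD * 10
SMD = (0.34 - 0.19) * 111 * 0.3 * 10
SMD = 0.1500 * 111 * 0.3 * 10

49.9500 mm


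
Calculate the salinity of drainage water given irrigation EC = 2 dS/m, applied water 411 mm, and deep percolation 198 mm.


EC_dw = EC_iw * D_iw / D_dw
EC_dw = 2 * 411 / 198
EC_dw = 822 / 198

4.1515 dS/m


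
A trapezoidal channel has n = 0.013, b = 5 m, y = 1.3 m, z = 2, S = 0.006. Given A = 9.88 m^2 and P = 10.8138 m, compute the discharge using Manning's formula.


R = A/P = 9.88/10.8138 = 0.913647
Q = (1/0.013) * 9.88 * 0.913647^(2/3) * 0.006^0.5

55.4296 m^3/s


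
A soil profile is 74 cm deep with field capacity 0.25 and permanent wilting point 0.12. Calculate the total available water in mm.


AWC = (FC - PWP) * d * 10
AWC = (0.25 - 0.12) * 74 * 10
AWC = 0.1300 * 74 * 10

96.2000 mm


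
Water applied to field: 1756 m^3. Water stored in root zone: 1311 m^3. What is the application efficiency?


Ea = V_root / V_field * 100 = 1311 / 1756 * 100 = 74.6583%

74.6583 %


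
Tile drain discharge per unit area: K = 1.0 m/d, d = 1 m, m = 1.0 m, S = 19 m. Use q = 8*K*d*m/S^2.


q = 8*K*d*m/S^2
q = 8*1.0*1*1.0/19^2
q = 8.0000 / 361

0.0222 m/d


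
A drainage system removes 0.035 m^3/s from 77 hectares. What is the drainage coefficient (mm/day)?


DC = Q * 86400 / (A * 10000) * 1000
DC = 0.035 * 86400 / (77 * 10000) * 1000
DC = 3024000.0000 / 770000

3.9273 mm/day


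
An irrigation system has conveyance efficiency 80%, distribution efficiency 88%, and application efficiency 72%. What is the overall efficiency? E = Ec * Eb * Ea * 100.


Ec = 0.8, Eb = 0.88, Ea = 0.72
E = 0.8 * 0.88 * 0.72 * 100 = 50.6880%

50.6880 %


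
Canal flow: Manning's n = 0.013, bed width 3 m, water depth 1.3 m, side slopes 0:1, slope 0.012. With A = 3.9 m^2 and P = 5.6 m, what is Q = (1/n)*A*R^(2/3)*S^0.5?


R = A/P = 3.9/5.6 = 0.696429
Q = (1/0.013) * 3.9 * 0.696429^(2/3) * 0.012^0.5

25.8204 m^3/s


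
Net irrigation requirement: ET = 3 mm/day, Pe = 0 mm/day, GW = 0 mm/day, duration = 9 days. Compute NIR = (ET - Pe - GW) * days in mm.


Daily deficit = ET - Pe - GW = 3 - 0 - 0 = 3 mm/day
NIR = 3 * 9 = 27 mm

27.0000 mm


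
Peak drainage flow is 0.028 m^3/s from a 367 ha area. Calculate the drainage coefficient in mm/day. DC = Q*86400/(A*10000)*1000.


DC = Q * 86400 / (A * 10000) * 1000
DC = 0.028 * 86400 / (367 * 10000) * 1000
DC = 2419200.0000 / 3670000

0.6592 mm/day


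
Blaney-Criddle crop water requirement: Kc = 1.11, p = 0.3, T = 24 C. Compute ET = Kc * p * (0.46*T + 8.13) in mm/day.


ET = Kc * p * (0.46*T + 8.13)
ET = 1.11 * 0.3 * (0.46*24 + 8.13)
ET = 1.11 * 0.3 * 19.1700

6.3836 mm/day


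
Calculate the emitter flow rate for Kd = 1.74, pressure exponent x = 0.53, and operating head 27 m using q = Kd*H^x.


q = Kd * H^x = 1.74 * 27^0.53 = 1.74 * 5.736180

9.9810 L/h


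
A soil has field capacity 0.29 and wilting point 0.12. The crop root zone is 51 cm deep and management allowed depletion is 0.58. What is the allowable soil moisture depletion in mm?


SMD = (FC - PWP) * d * MAD * 10
SMD = (0.29 - 0.12) * 51 * 0.58 * 10
SMD = 0.1700 * 51 * 0.58 * 10

50.2860 mm


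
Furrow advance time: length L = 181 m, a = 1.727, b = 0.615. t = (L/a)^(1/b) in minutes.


t = (L/a)^(1/b)
t = (181/1.727)^(1/0.615)
t = 104.806022^(1/0.615)

1928.3279 min


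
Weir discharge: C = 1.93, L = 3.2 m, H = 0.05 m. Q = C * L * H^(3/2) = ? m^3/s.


Q = C * L * H^(3/2) = 1.93 * 3.2 * 0.05^1.5 = 1.93 * 3.2 * 0.011180

0.0690 m^3/s


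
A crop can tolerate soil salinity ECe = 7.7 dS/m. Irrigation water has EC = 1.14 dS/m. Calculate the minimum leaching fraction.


LR = ECiw / (5*ECe - ECiw)
LR = 1.14 / (5*7.7 - 1.14)
LR = 1.14 / 37.3600

0.0305


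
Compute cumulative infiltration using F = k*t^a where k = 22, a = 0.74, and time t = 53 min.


F = k * t^a = 22 * 53^0.74
F = 22 * 18.878355

415.3238 mm


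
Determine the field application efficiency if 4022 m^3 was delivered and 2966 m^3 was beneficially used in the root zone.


Ea = V_root / V_field * 100 = 2966 / 4022 * 100 = 73.7444%

73.7444 %


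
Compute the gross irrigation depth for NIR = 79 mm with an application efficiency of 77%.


Ea = 77% = 0.77
GID = NIR / Ea = 79 / 0.77 = 102.5974 mm

102.5974 mm


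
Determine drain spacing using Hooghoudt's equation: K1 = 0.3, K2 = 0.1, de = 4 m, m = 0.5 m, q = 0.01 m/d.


S^2 = 8*K2*de*m/q + 4*K1*m^2/q
S^2 = 8*0.1*4*0.5/0.01 + 4*0.3*0.5^2/0.01
S = sqrt(190.0000)

13.7840 m


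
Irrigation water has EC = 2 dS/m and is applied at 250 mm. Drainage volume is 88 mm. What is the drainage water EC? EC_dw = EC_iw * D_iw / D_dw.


EC_dw = EC_iw * D_iw / D_dw
EC_dw = 2 * 250 / 88
EC_dw = 500 / 88

5.6818 dS/m
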